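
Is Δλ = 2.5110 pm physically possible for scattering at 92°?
Yes, consistent

Calculate the expected shift for θ = 92°:

Δλ_expected = λ_C(1 - cos(92°))
Δλ_expected = 2.4263 × (1 - cos(92°))
Δλ_expected = 2.4263 × 1.0349
Δλ_expected = 2.5110 pm

Given shift: 2.5110 pm
Expected shift: 2.5110 pm
Difference: 0.0000 pm

The values match. This is consistent with Compton scattering at the stated angle.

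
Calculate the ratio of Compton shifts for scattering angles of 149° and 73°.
149° produces the larger shift by a factor of 2.624

Calculate both shifts using Δλ = λ_C(1 - cos θ):

For θ₁ = 73°:
Δλ₁ = 2.4263 × (1 - cos(73°))
Δλ₁ = 2.4263 × 0.7076
Δλ₁ = 1.7169 pm

For θ₂ = 149°:
Δλ₂ = 2.4263 × (1 - cos(149°))
Δλ₂ = 2.4263 × 1.8572
Δλ₂ = 4.5061 pm

The 149° angle produces the larger shift.
Ratio: 4.5061/1.7169 = 2.624

(Intermediate values are shown rounded; full precision is carried through to the final answer.)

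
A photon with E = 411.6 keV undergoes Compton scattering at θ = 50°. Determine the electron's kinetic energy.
91.9672 keV

By energy conservation: K_e = E_initial - E_final

First find the scattered photon energy:
Initial wavelength: λ = hc/E = 3.0122 pm
Compton shift: Δλ = λ_C(1 - cos(50°)) = 0.8667 pm
Final wavelength: λ' = 3.0122 + 0.8667 = 3.8790 pm
Final photon energy: E' = hc/λ' = 319.6328 keV

Electron kinetic energy:
K_e = E - E' = 411.6000 - 319.6328 = 91.9672 keV

(Intermediate values are shown rounded; full precision is carried through to the final answer.)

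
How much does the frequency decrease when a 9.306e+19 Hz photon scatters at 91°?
4.037e+19 Hz (decrease)

Convert frequency to wavelength (c = 299792458 m/s):
λ₀ = c/f₀ = 299792458/9.306e+19 = 3.2214964e-12 m = 3.2215 pm

Calculate Compton shift:
Δλ = λ_C(1 - cos(91°)) = 2.4687 pm

Final wavelength:
λ' = λ₀ + Δλ = 3.2215 + 2.4687 = 5.6902 pm

Final frequency:
f' = c/λ' = 299792458/5.6901516e-12 = 5.2686199e+19 Hz

Frequency shift (decrease):
Δf = f₀ - f' = 9.306e+19 - 5.2686199e+19 = 4.037e+19 Hz

(Intermediate values are shown rounded; full precision is carried through to the final answer.)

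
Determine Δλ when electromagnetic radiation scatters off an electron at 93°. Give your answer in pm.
2.5533 pm

Using the Compton scattering formula:
Δλ = λ_C(1 - cos θ)

where λ_C = h/(m_e·c) ≈ 2.4263 pm is the Compton wavelength of an electron.

For θ = 93°:
cos(93°) = -0.0523
1 - cos(93°) = 1.0523

Δλ = 2.4263 × 1.0523
Δλ = 2.5533 pm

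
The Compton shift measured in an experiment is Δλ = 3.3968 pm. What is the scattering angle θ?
113.58°

From the Compton formula Δλ = λ_C(1 - cos θ), we can solve for θ:

cos θ = 1 - Δλ/λ_C

Given:
- Δλ = 3.3968 pm
- λ_C = h/(m_e·c) ≈ 2.42631024 pm

cos θ = 1 - 3.3968/2.42631024
cos θ = 1 - 1.399986
cos θ = -0.399986

θ = arccos(-0.399986)
θ = 113.58°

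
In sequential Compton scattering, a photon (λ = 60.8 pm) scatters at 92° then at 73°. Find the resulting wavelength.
65.0279 pm

Apply Compton shift twice:

First scattering at θ₁ = 92°:
Δλ₁ = λ_C(1 - cos(92°))
Δλ₁ = 2.4263 × 1.0349
Δλ₁ = 2.5110 pm

After first scattering:
λ₁ = 60.8 + 2.5110 = 63.3110 pm

Second scattering at θ₂ = 73°:
Δλ₂ = λ_C(1 - cos(73°))
Δλ₂ = 2.4263 × 0.7076
Δλ₂ = 1.7169 pm

Final wavelength:
λ₂ = 63.3110 + 1.7169 = 65.0279 pm

Total shift: Δλ_total = 2.5110 + 1.7169 = 4.2279 pm

(Intermediate values are shown rounded; full precision is carried through to the final answer.)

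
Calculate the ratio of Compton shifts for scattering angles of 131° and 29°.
131° produces the larger shift by a factor of 13.208

Calculate both shifts using Δλ = λ_C(1 - cos θ):

For θ₁ = 29°:
Δλ₁ = 2.4263 × (1 - cos(29°))
Δλ₁ = 2.4263 × 0.1254
Δλ₁ = 0.3042 pm

For θ₂ = 131°:
Δλ₂ = 2.4263 × (1 - cos(131°))
Δλ₂ = 2.4263 × 1.6561
Δλ₂ = 4.0181 pm

The 131° angle produces the larger shift.
Ratio: 4.0181/0.3042 = 13.208

(Intermediate values are shown rounded; full precision is carried through to the final answer.)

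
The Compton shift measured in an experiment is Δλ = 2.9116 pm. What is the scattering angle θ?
101.54°

From the Compton formula Δλ = λ_C(1 - cos θ), we can solve for θ:

cos θ = 1 - Δλ/λ_C

Given:
- Δλ = 2.9116 pm
- λ_C = h/(m_e·c) ≈ 2.42631024 pm

cos θ = 1 - 2.9116/2.42631024
cos θ = 1 - 1.200011
cos θ = -0.200011

θ = arccos(-0.200011)
θ = 101.54°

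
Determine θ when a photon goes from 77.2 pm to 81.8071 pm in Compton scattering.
154.00°

First find the wavelength shift:
Δλ = λ' - λ = 81.8071 - 77.2 = 4.6071 pm

Using Δλ = λ_C(1 - cos θ), with λ_C = h/(m_e·c) ≈ 2.42631024 pm:
cos θ = 1 - Δλ/λ_C
cos θ = 1 - 4.6071/2.42631024
cos θ = -0.898809

θ = arccos(-0.898809)
θ = 154.00°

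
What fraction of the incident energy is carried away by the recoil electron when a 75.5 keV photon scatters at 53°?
0.0556 (or 5.56%)

Calculate initial and final photon energies:

Initial: E₀ = 75.5 keV → λ₀ = 16.4217 pm
Compton shift: Δλ = 0.9661 pm
Final wavelength: λ' = 17.3879 pm
Final energy: E' = 71.3050 keV

Fractional energy loss:
(E₀ - E')/E₀ = (75.5000 - 71.3050)/75.5000
= 4.1950/75.5000
= 0.0556
= 5.56%

(Intermediate values are shown rounded; full precision is carried through to the final answer.)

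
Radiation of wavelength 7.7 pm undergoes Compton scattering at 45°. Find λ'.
8.4106 pm

Using the Compton formula: λ' = λ + λ_C(1 − cos θ)

For θ = 45°, cos θ = √2/2 (exact) ≈ 0.7071, so:
1 − cos 45° = 1 − (√2/2) ≈ 0.2929

Δλ = λ_C × 0.2929 = 2.4263 × 0.2929 = 0.7106 pm

λ' = 7.7 + 0.7106 = 8.4106 pm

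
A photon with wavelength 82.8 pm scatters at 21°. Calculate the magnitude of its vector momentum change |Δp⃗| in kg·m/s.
2.9139e-24 kg·m/s

Photon momentum magnitude is p = h/λ.

Initial momentum:
p₀ = h/λ = 6.6261e-34/8.2800e-11 = 8.0025e-24 kg·m/s

After scattering:
λ' = λ + Δλ = 82.8 + 0.1612 = 82.9612 pm
p' = h/λ' = 6.6261e-34/8.2961e-11 = 7.9870e-24 kg·m/s

Momentum is a vector; the scattered photon's direction makes angle θ = 21° with the incident direction. The magnitude of the vector change Δp⃗ = p⃗₀ − p⃗' is found from the law of cosines:
|Δp⃗|² = p₀² + p'² − 2p₀p'cos θ
|Δp⃗|² = (8.0025e-24)² + (7.9870e-24)² − 2·8.0025e-24·7.9870e-24·cos(21°)
|Δp⃗| = 2.9139e-24 kg·m/s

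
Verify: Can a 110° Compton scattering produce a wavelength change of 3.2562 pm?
Yes, consistent

Calculate the expected shift for θ = 110°:

Δλ_expected = λ_C(1 - cos(110°))
Δλ_expected = 2.4263 × (1 - cos(110°))
Δλ_expected = 2.4263 × 1.3420
Δλ_expected = 3.2562 pm

Given shift: 3.2562 pm
Expected shift: 3.2562 pm
Difference: 0.0000 pm

The values match. This is consistent with Compton scattering at the stated angle.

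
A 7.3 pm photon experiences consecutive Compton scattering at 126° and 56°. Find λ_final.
12.2220 pm

Apply Compton shift twice:

First scattering at θ₁ = 126°:
Δλ₁ = λ_C(1 - cos(126°))
Δλ₁ = 2.4263 × 1.5878
Δλ₁ = 3.8525 pm

After first scattering:
λ₁ = 7.3 + 3.8525 = 11.1525 pm

Second scattering at θ₂ = 56°:
Δλ₂ = λ_C(1 - cos(56°))
Δλ₂ = 2.4263 × 0.4408
Δλ₂ = 1.0695 pm

Final wavelength:
λ₂ = 11.1525 + 1.0695 = 12.2220 pm

Total shift: Δλ_total = 3.8525 + 1.0695 = 4.9220 pm

(Intermediate values are shown rounded; full precision is carried through to the final answer.)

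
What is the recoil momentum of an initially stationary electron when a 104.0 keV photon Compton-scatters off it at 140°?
9.0787e-23 kg·m/s

The electron is initially at rest, so by conservation of momentum:
p⃗_e = p⃗₀ − p⃗'  (incident photon momentum minus scattered photon momentum)

Photon momentum magnitudes (p = h/λ = E/c):
λ₀ = hc/E₀ = 11.9216 pm → p₀ = h/λ₀ = 5.5581e-23 kg·m/s
Δλ = λ_C(1 − cos 140°) = 4.2850 pm
λ' = 16.2065 pm → p' = h/λ' = 4.0885e-23 kg·m/s

The scattered photon makes angle θ = 140° with the incident direction, so by the law of cosines:
|p⃗_e|² = p₀² + p'² − 2p₀p'cos θ
|p⃗_e|² = (5.5581e-23)² + (4.0885e-23)² − 2·5.5581e-23·4.0885e-23·cos(140°)
|p⃗_e| = 9.0787e-23 kg·m/s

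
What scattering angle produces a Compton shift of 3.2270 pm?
109.27°

From the Compton formula Δλ = λ_C(1 - cos θ), we can solve for θ:

cos θ = 1 - Δλ/λ_C

Given:
- Δλ = 3.2270 pm
- λ_C = h/(m_e·c) ≈ 2.42631024 pm

cos θ = 1 - 3.2270/2.42631024
cos θ = 1 - 1.330003
cos θ = -0.330003

θ = arccos(-0.330003)
θ = 109.27°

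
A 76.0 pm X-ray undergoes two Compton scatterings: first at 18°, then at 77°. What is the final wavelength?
77.9993 pm

Apply Compton shift twice:

First scattering at θ₁ = 18°:
Δλ₁ = λ_C(1 - cos(18°))
Δλ₁ = 2.4263 × 0.0489
Δλ₁ = 0.1188 pm

After first scattering:
λ₁ = 76.0 + 0.1188 = 76.1188 pm

Second scattering at θ₂ = 77°:
Δλ₂ = λ_C(1 - cos(77°))
Δλ₂ = 2.4263 × 0.7750
Δλ₂ = 1.8805 pm

Final wavelength:
λ₂ = 76.1188 + 1.8805 = 77.9993 pm

Total shift: Δλ_total = 0.1188 + 1.8805 = 1.9993 pm

(Intermediate values are shown rounded; full precision is carried through to the final answer.)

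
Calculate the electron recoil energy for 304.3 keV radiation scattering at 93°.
117.2303 keV

By energy conservation: K_e = E_initial - E_final

First find the scattered photon energy:
Initial wavelength: λ = hc/E = 4.0744 pm
Compton shift: Δλ = λ_C(1 - cos(93°)) = 2.5533 pm
Final wavelength: λ' = 4.0744 + 2.5533 = 6.6277 pm
Final photon energy: E' = hc/λ' = 187.0697 keV

Electron kinetic energy:
K_e = E - E' = 304.3000 - 187.0697 = 117.2303 keV

(Intermediate values are shown rounded; full precision is carried through to the final answer.)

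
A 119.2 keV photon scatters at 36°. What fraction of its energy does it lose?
0.0427 (or 4.27%)

Calculate initial and final photon energies:

Initial: E₀ = 119.2 keV → λ₀ = 10.4014 pm
Compton shift: Δλ = 0.4634 pm
Final wavelength: λ' = 10.8647 pm
Final energy: E' = 114.1161 keV

Fractional energy loss:
(E₀ - E')/E₀ = (119.2000 - 114.1161)/119.2000
= 5.0839/119.2000
= 0.0427
= 4.27%

(Intermediate values are shown rounded; full precision is carried through to the final answer.)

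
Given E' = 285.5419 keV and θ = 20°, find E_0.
295.5000 keV

Convert final energy to wavelength (hc ≈ 1239.842 keV·pm):
λ' = hc/E' = 1239.842 / 285.5419 = 4.3421 pm

Calculate the Compton shift:
Δλ = λ_C(1 - cos(20°))
Δλ = 2.4263 × (1 - cos(20°))
Δλ = 0.1463 pm

Initial wavelength:
λ = λ' - Δλ = 4.3421 - 0.1463 = 4.1957 pm

Initial energy:
E = hc/λ = 1239.842 / 4.1957 = 295.5000 keV

(Intermediate values are shown rounded; full precision is carried through to the final answer.)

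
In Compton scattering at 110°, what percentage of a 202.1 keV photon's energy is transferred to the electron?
0.3467 (or 34.67%)

Calculate initial and final photon energies:

Initial: E₀ = 202.1 keV → λ₀ = 6.1348 pm
Compton shift: Δλ = 3.2562 pm
Final wavelength: λ' = 9.3910 pm
Final energy: E' = 132.0252 keV

Fractional energy loss:
(E₀ - E')/E₀ = (202.1000 - 132.0252)/202.1000
= 70.0748/202.1000
= 0.3467
= 34.67%

(Intermediate values are shown rounded; full precision is carried through to the final answer.)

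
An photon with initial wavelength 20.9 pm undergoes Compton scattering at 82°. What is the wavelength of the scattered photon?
22.9886 pm

Using the Compton scattering formula:
λ' = λ + Δλ = λ + λ_C(1 - cos θ)

Given:
- Initial wavelength λ = 20.9 pm
- Scattering angle θ = 82°
- Compton wavelength λ_C ≈ 2.4263 pm

Calculate the shift:
Δλ = 2.4263 × (1 - cos(82°))
Δλ = 2.4263 × 0.8608
Δλ = 2.0886 pm

Final wavelength:
λ' = 20.9 + 2.0886 = 22.9886 pm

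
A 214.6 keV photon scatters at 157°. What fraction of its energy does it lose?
0.4465 (or 44.65%)

Calculate initial and final photon energies:

Initial: E₀ = 214.6 keV → λ₀ = 5.7775 pm
Compton shift: Δλ = 4.6597 pm
Final wavelength: λ' = 10.4372 pm
Final energy: E' = 118.7907 keV

Fractional energy loss:
(E₀ - E')/E₀ = (214.6000 - 118.7907)/214.6000
= 95.8093/214.6000
= 0.4465
= 44.65%

(Intermediate values are shown rounded; full precision is carried through to the final answer.)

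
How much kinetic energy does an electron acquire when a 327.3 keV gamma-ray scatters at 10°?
3.1542 keV

By energy conservation: K_e = E_initial - E_final

First find the scattered photon energy:
Initial wavelength: λ = hc/E = 3.7881 pm
Compton shift: Δλ = λ_C(1 - cos(10°)) = 0.0369 pm
Final wavelength: λ' = 3.7881 + 0.0369 = 3.8250 pm
Final photon energy: E' = hc/λ' = 324.1458 keV

Electron kinetic energy:
K_e = E - E' = 327.3000 - 324.1458 = 3.1542 keV

(Intermediate values are shown rounded; full precision is carried through to the final answer.)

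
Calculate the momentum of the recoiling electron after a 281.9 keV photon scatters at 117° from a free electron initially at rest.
2.0278e-22 kg·m/s

The electron is initially at rest, so by conservation of momentum:
p⃗_e = p⃗₀ − p⃗'  (incident photon momentum minus scattered photon momentum)

Photon momentum magnitudes (p = h/λ = E/c):
λ₀ = hc/E₀ = 4.3982 pm → p₀ = h/λ₀ = 1.5066e-22 kg·m/s
Δλ = λ_C(1 − cos 117°) = 3.5278 pm
λ' = 7.9260 pm → p' = h/λ' = 8.3599e-23 kg·m/s

The scattered photon makes angle θ = 117° with the incident direction, so by the law of cosines:
|p⃗_e|² = p₀² + p'² − 2p₀p'cos θ
|p⃗_e|² = (1.5066e-22)² + (8.3599e-23)² − 2·1.5066e-22·8.3599e-23·cos(117°)
|p⃗_e| = 2.0278e-22 kg·m/s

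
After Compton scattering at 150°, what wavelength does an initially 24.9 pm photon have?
29.4276 pm

Using the Compton formula: λ' = λ + λ_C(1 − cos θ)

For θ = 150°, cos θ = -√3/2 (exact) ≈ -0.8660, so:
1 − cos 150° = 1 − (-√3/2) ≈ 1.8660

Δλ = λ_C × 1.8660 = 2.4263 × 1.8660 = 4.5276 pm

λ' = 24.9 + 4.5276 = 29.4276 pm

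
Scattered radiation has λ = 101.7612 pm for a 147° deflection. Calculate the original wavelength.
97.3000 pm

From λ' = λ + Δλ, we have λ = λ' - Δλ

First calculate the Compton shift:
Δλ = λ_C(1 - cos θ)
Δλ = 2.4263 × (1 - cos(147°))
Δλ = 2.4263 × 1.8387
Δλ = 4.4612 pm

Initial wavelength:
λ = λ' - Δλ
λ = 101.7612 - 4.4612
λ = 97.3000 pm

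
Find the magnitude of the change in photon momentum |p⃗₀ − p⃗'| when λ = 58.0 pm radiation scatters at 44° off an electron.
8.5104e-24 kg·m/s

Photon momentum magnitude is p = h/λ.

Initial momentum:
p₀ = h/λ = 6.6261e-34/5.8000e-11 = 1.1424e-23 kg·m/s

After scattering:
λ' = λ + Δλ = 58.0 + 0.6810 = 58.6810 pm
p' = h/λ' = 6.6261e-34/5.8681e-11 = 1.1292e-23 kg·m/s

Momentum is a vector; the scattered photon's direction makes angle θ = 44° with the incident direction. The magnitude of the vector change Δp⃗ = p⃗₀ − p⃗' is found from the law of cosines:
|Δp⃗|² = p₀² + p'² − 2p₀p'cos θ
|Δp⃗|² = (1.1424e-23)² + (1.1292e-23)² − 2·1.1424e-23·1.1292e-23·cos(44°)
|Δp⃗| = 8.5104e-24 kg·m/s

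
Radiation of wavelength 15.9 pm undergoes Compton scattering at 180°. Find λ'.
20.7526 pm

Using the Compton formula: λ' = λ + λ_C(1 − cos θ)

For θ = 180°, cos θ = -1 (exact) = -1.0000, so:
1 − cos 180° = 1 − (-1) = 2.0000

Δλ = λ_C × 2.0000 = 2.4263 × 2.0000 = 4.8526 pm

λ' = 15.9 + 4.8526 = 20.7526 pm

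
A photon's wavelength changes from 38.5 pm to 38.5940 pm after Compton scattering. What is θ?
16.00°

First find the wavelength shift:
Δλ = λ' - λ = 38.5940 - 38.5 = 0.0940 pm

Using Δλ = λ_C(1 - cos θ), with λ_C = h/(m_e·c) ≈ 2.42631024 pm:
cos θ = 1 - Δλ/λ_C
cos θ = 1 - 0.0940/2.42631024
cos θ = 0.961258

θ = arccos(0.961258)
θ = 16.00°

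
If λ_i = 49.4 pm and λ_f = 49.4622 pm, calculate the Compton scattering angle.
13.00°

First find the wavelength shift:
Δλ = λ' - λ = 49.4622 - 49.4 = 0.0622 pm

Using Δλ = λ_C(1 - cos θ), with λ_C = h/(m_e·c) ≈ 2.42631024 pm:
cos θ = 1 - Δλ/λ_C
cos θ = 1 - 0.0622/2.42631024
cos θ = 0.974364

θ = arccos(0.974364)
θ = 13.00°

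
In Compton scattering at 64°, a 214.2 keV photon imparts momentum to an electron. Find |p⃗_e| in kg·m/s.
1.1131e-22 kg·m/s

The electron is initially at rest, so by conservation of momentum:
p⃗_e = p⃗₀ − p⃗'  (incident photon momentum minus scattered photon momentum)

Photon momentum magnitudes (p = h/λ = E/c):
λ₀ = hc/E₀ = 5.7882 pm → p₀ = h/λ₀ = 1.1447e-22 kg·m/s
Δλ = λ_C(1 − cos 64°) = 1.3627 pm
λ' = 7.1509 pm → p' = h/λ' = 9.2660e-23 kg·m/s

The scattered photon makes angle θ = 64° with the incident direction, so by the law of cosines:
|p⃗_e|² = p₀² + p'² − 2p₀p'cos θ
|p⃗_e|² = (1.1447e-22)² + (9.2660e-23)² − 2·1.1447e-22·9.2660e-23·cos(64°)
|p⃗_e| = 1.1131e-22 kg·m/s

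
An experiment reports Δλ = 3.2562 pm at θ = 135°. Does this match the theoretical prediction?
No, inconsistent

Calculate the expected shift for θ = 135°:

Δλ_expected = λ_C(1 - cos(135°))
Δλ_expected = 2.4263 × (1 - cos(135°))
Δλ_expected = 2.4263 × 1.7071
Δλ_expected = 4.1420 pm

Given shift: 3.2562 pm
Expected shift: 4.1420 pm
Difference: 0.8858 pm

The values do not match. The given shift corresponds to θ ≈ 110.0°, not 135°.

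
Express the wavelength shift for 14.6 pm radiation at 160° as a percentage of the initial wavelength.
32.2349%

Calculate the Compton shift:
Δλ = λ_C(1 - cos(160°))
Δλ = 2.4263 × (1 - cos(160°))
Δλ = 2.4263 × 1.9397
Δλ = 4.7063 pm

Percentage change:
(Δλ/λ₀) × 100 = (4.7063/14.6) × 100
= 32.2349%

(Intermediate values are shown rounded; full precision is carried through to the final answer.)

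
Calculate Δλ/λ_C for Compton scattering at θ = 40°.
0.2340 λ_C

The Compton shift formula is:
Δλ = λ_C(1 - cos θ)

Dividing both sides by λ_C:
Δλ/λ_C = 1 - cos θ

For θ = 40°:
Δλ/λ_C = 1 - cos(40°)
Δλ/λ_C = 1 - 0.7660
Δλ/λ_C = 0.2340

This means the shift is 0.2340 × λ_C = 0.5676 pm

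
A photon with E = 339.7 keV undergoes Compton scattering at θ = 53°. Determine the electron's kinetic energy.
71.0996 keV

By energy conservation: K_e = E_initial - E_final

First find the scattered photon energy:
Initial wavelength: λ = hc/E = 3.6498 pm
Compton shift: Δλ = λ_C(1 - cos(53°)) = 0.9661 pm
Final wavelength: λ' = 3.6498 + 0.9661 = 4.6159 pm
Final photon energy: E' = hc/λ' = 268.6004 keV

Electron kinetic energy:
K_e = E - E' = 339.7000 - 268.6004 = 71.0996 keV

(Intermediate values are shown rounded; full precision is carried through to the final answer.)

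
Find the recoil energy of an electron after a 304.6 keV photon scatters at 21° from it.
11.6004 keV

By energy conservation: K_e = E_initial - E_final

First find the scattered photon energy:
Initial wavelength: λ = hc/E = 4.0704 pm
Compton shift: Δλ = λ_C(1 - cos(21°)) = 0.1612 pm
Final wavelength: λ' = 4.0704 + 0.1612 = 4.2315 pm
Final photon energy: E' = hc/λ' = 292.9996 keV

Electron kinetic energy:
K_e = E - E' = 304.6000 - 292.9996 = 11.6004 keV

(Intermediate values are shown rounded; full precision is carried through to the final answer.)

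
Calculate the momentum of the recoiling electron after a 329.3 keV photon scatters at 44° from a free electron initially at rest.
1.2429e-22 kg·m/s

The electron is initially at rest, so by conservation of momentum:
p⃗_e = p⃗₀ − p⃗'  (incident photon momentum minus scattered photon momentum)

Photon momentum magnitudes (p = h/λ = E/c):
λ₀ = hc/E₀ = 3.7651 pm → p₀ = h/λ₀ = 1.7599e-22 kg·m/s
Δλ = λ_C(1 − cos 44°) = 0.6810 pm
λ' = 4.4461 pm → p' = h/λ' = 1.4903e-22 kg·m/s

The scattered photon makes angle θ = 44° with the incident direction, so by the law of cosines:
|p⃗_e|² = p₀² + p'² − 2p₀p'cos θ
|p⃗_e|² = (1.7599e-22)² + (1.4903e-22)² − 2·1.7599e-22·1.4903e-22·cos(44°)
|p⃗_e| = 1.2429e-22 kg·m/s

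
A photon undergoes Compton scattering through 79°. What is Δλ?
1.9633 pm

Using the Compton scattering formula:
Δλ = λ_C(1 - cos θ)

where λ_C = h/(m_e·c) ≈ 2.4263 pm is the Compton wavelength of an electron.

For θ = 79°:
cos(79°) = 0.1908
1 - cos(79°) = 0.8092

Δλ = 2.4263 × 0.8092
Δλ = 1.9633 pm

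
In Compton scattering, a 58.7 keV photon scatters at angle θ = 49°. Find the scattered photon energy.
56.4689 keV

First convert energy to wavelength:
λ = hc/E, with hc ≈ 1239.842 keV·pm (i.e. 1239.842 eV·nm)

For E = 58.7 keV = 58700 eV:
λ = 1239.842 keV·pm / 58.7 keV
λ = 21.1217 pm

Calculate the Compton shift:
Δλ = λ_C(1 - cos(49°)) = 2.4263 × 0.3439
Δλ = 0.8345 pm

Final wavelength:
λ' = 21.1217 + 0.8345 = 21.9562 pm

Final energy:
E' = hc/λ' = 1239.842 / 21.9562 = 56.4689 keV

(Intermediate values are shown rounded; full precision is carried through to the final answer.)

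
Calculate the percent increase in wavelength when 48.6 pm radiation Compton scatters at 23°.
0.3969%

Calculate the Compton shift:
Δλ = λ_C(1 - cos(23°))
Δλ = 2.4263 × (1 - cos(23°))
Δλ = 2.4263 × 0.0795
Δλ = 0.1929 pm

Percentage change:
(Δλ/λ₀) × 100 = (0.1929/48.6) × 100
= 0.3969%

(Intermediate values are shown rounded; full precision is carried through to the final answer.)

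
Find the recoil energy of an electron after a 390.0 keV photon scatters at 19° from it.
15.5691 keV

By energy conservation: K_e = E_initial - E_final

First find the scattered photon energy:
Initial wavelength: λ = hc/E = 3.1791 pm
Compton shift: Δλ = λ_C(1 - cos(19°)) = 0.1322 pm
Final wavelength: λ' = 3.1791 + 0.1322 = 3.3113 pm
Final photon energy: E' = hc/λ' = 374.4309 keV

Electron kinetic energy:
K_e = E - E' = 390.0000 - 374.4309 = 15.5691 keV

(Intermediate values are shown rounded; full precision is carried through to the final answer.)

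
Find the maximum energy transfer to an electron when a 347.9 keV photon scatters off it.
200.5875 keV

Maximum energy transfer occurs at θ = 180° (backscattering).

Initial photon: E₀ = 347.9 keV → λ₀ = 3.5638 pm

Maximum Compton shift (at 180°):
Δλ_max = 2λ_C = 2 × 2.4263 = 4.8526 pm

Final wavelength:
λ' = 3.5638 + 4.8526 = 8.4164 pm

Minimum photon energy (maximum energy to electron):
E'_min = hc/λ' = 147.3125 keV

Maximum electron kinetic energy:
K_max = E₀ - E'_min = 347.9000 - 147.3125 = 200.5875 keV

(Intermediate values are shown rounded; full precision is carried through to the final answer.)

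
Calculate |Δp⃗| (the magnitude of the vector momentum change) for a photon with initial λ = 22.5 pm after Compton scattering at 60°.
2.8726e-23 kg·m/s

Photon momentum magnitude is p = h/λ.

Initial momentum:
p₀ = h/λ = 6.6261e-34/2.2500e-11 = 2.9449e-23 kg·m/s

After scattering:
λ' = λ + Δλ = 22.5 + 1.2132 = 23.7132 pm
p' = h/λ' = 6.6261e-34/2.3713e-11 = 2.7943e-23 kg·m/s

Momentum is a vector; the scattered photon's direction makes angle θ = 60° with the incident direction. The magnitude of the vector change Δp⃗ = p⃗₀ − p⃗' is found from the law of cosines:
|Δp⃗|² = p₀² + p'² − 2p₀p'cos θ
|Δp⃗|² = (2.9449e-23)² + (2.7943e-23)² − 2·2.9449e-23·2.7943e-23·cos(60°)
|Δp⃗| = 2.8726e-23 kg·m/s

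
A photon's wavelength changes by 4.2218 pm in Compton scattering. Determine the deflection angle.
137.73°

From the Compton formula Δλ = λ_C(1 - cos θ), we can solve for θ:

cos θ = 1 - Δλ/λ_C

Given:
- Δλ = 4.2218 pm
- λ_C = h/(m_e·c) ≈ 2.42631024 pm

cos θ = 1 - 4.2218/2.42631024
cos θ = 1 - 1.740008
cos θ = -0.740008

θ = arccos(-0.740008)
θ = 137.73°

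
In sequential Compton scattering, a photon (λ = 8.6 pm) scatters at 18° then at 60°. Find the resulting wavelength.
9.9319 pm

Apply Compton shift twice:

First scattering at θ₁ = 18°:
Δλ₁ = λ_C(1 - cos(18°))
Δλ₁ = 2.4263 × 0.0489
Δλ₁ = 0.1188 pm

After first scattering:
λ₁ = 8.6 + 0.1188 = 8.7188 pm

Second scattering at θ₂ = 60°:
Δλ₂ = λ_C(1 - cos(60°))
Δλ₂ = 2.4263 × 0.5000
Δλ₂ = 1.2132 pm

Final wavelength:
λ₂ = 8.7188 + 1.2132 = 9.9319 pm

Total shift: Δλ_total = 0.1188 + 1.2132 = 1.3319 pm

(Intermediate values are shown rounded; full precision is carried through to the final answer.)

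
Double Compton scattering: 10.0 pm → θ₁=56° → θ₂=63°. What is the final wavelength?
12.3943 pm

Apply Compton shift twice:

First scattering at θ₁ = 56°:
Δλ₁ = λ_C(1 - cos(56°))
Δλ₁ = 2.4263 × 0.4408
Δλ₁ = 1.0695 pm

After first scattering:
λ₁ = 10.0 + 1.0695 = 11.0695 pm

Second scattering at θ₂ = 63°:
Δλ₂ = λ_C(1 - cos(63°))
Δλ₂ = 2.4263 × 0.5460
Δλ₂ = 1.3248 pm

Final wavelength:
λ₂ = 11.0695 + 1.3248 = 12.3943 pm

Total shift: Δλ_total = 1.0695 + 1.3248 = 2.3943 pm

(Intermediate values are shown rounded; full precision is carried through to the final answer.)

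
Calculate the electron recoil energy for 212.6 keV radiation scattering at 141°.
90.3724 keV

By energy conservation: K_e = E_initial - E_final

First find the scattered photon energy:
Initial wavelength: λ = hc/E = 5.8318 pm
Compton shift: Δλ = λ_C(1 - cos(141°)) = 4.3119 pm
Final wavelength: λ' = 5.8318 + 4.3119 = 10.1437 pm
Final photon energy: E' = hc/λ' = 122.2276 keV

Electron kinetic energy:
K_e = E - E' = 212.6000 - 122.2276 = 90.3724 keV

(Intermediate values are shown rounded; full precision is carried through to the final answer.)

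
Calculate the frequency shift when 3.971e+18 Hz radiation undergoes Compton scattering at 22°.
9.271e+15 Hz (decrease)

Convert frequency to wavelength (c = 299792458 m/s):
λ₀ = c/f₀ = 299792458/3.971e+18 = 7.5495457e-11 m = 75.4955 pm

Calculate Compton shift:
Δλ = λ_C(1 - cos(22°)) = 0.1767 pm

Final wavelength:
λ' = λ₀ + Δλ = 75.4955 + 0.1767 = 75.6721 pm

Final frequency:
f' = c/λ' = 299792458/7.5672131e-11 = 3.9617288e+18 Hz

Frequency shift (decrease):
Δf = f₀ - f' = 3.971e+18 - 3.9617288e+18 = 9.271e+15 Hz

(Intermediate values are shown rounded; full precision is carried through to the final answer.)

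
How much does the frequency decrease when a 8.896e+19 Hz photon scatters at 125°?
4.725e+19 Hz (decrease)

Convert frequency to wavelength (c = 299792458 m/s):
λ₀ = c/f₀ = 299792458/8.896e+19 = 3.3699692e-12 m = 3.3700 pm

Calculate Compton shift:
Δλ = λ_C(1 - cos(125°)) = 3.8180 pm

Final wavelength:
λ' = λ₀ + Δλ = 3.3700 + 3.8180 = 7.1880 pm

Final frequency:
f' = c/λ' = 299792458/7.1879538e-12 = 4.1707622e+19 Hz

Frequency shift (decrease):
Δf = f₀ - f' = 8.896e+19 - 4.1707622e+19 = 4.725e+19 Hz

(Intermediate values are shown rounded; full precision is carried through to the final answer.)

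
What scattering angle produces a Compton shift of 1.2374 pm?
60.66°

From the Compton formula Δλ = λ_C(1 - cos θ), we can solve for θ:

cos θ = 1 - Δλ/λ_C

Given:
- Δλ = 1.2374 pm
- λ_C = h/(m_e·c) ≈ 2.42631024 pm

cos θ = 1 - 1.2374/2.42631024
cos θ = 1 - 0.509992
cos θ = 0.490008

θ = arccos(0.490008)
θ = 60.66°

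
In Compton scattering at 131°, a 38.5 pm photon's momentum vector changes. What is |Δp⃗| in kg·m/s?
2.9850e-23 kg·m/s

Photon momentum magnitude is p = h/λ.

Initial momentum:
p₀ = h/λ = 6.6261e-34/3.8500e-11 = 1.7211e-23 kg·m/s

After scattering:
λ' = λ + Δλ = 38.5 + 4.0181 = 42.5181 pm
p' = h/λ' = 6.6261e-34/4.2518e-11 = 1.5584e-23 kg·m/s

Momentum is a vector; the scattered photon's direction makes angle θ = 131° with the incident direction. The magnitude of the vector change Δp⃗ = p⃗₀ − p⃗' is found from the law of cosines:
|Δp⃗|² = p₀² + p'² − 2p₀p'cos θ
|Δp⃗|² = (1.7211e-23)² + (1.5584e-23)² − 2·1.7211e-23·1.5584e-23·cos(131°)
|Δp⃗| = 2.9850e-23 kg·m/s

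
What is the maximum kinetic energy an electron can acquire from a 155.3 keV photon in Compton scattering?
58.7101 keV

Maximum energy transfer occurs at θ = 180° (backscattering).

Initial photon: E₀ = 155.3 keV → λ₀ = 7.9835 pm

Maximum Compton shift (at 180°):
Δλ_max = 2λ_C = 2 × 2.4263 = 4.8526 pm

Final wavelength:
λ' = 7.9835 + 4.8526 = 12.8361 pm

Minimum photon energy (maximum energy to electron):
E'_min = hc/λ' = 96.5899 keV

Maximum electron kinetic energy:
K_max = E₀ - E'_min = 155.3000 - 96.5899 = 58.7101 keV

(Intermediate values are shown rounded; full precision is carried through to the final answer.)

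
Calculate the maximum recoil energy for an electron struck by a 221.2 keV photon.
102.6421 keV

Maximum energy transfer occurs at θ = 180° (backscattering).

Initial photon: E₀ = 221.2 keV → λ₀ = 5.6051 pm

Maximum Compton shift (at 180°):
Δλ_max = 2λ_C = 2 × 2.4263 = 4.8526 pm

Final wavelength:
λ' = 5.6051 + 4.8526 = 10.4577 pm

Minimum photon energy (maximum energy to electron):
E'_min = hc/λ' = 118.5579 keV

Maximum electron kinetic energy:
K_max = E₀ - E'_min = 221.2000 - 118.5579 = 102.6421 keV

(Intermediate values are shown rounded; full precision is carried through to the final answer.)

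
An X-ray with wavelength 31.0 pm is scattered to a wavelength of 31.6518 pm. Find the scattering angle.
43.00°

First find the wavelength shift:
Δλ = λ' - λ = 31.6518 - 31.0 = 0.6518 pm

Using Δλ = λ_C(1 - cos θ), with λ_C = h/(m_e·c) ≈ 2.42631024 pm:
cos θ = 1 - Δλ/λ_C
cos θ = 1 - 0.6518/2.42631024
cos θ = 0.731362

θ = arccos(0.731362)
θ = 43.00°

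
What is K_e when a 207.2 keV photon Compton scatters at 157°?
90.7122 keV

By energy conservation: K_e = E_initial - E_final

First find the scattered photon energy:
Initial wavelength: λ = hc/E = 5.9838 pm
Compton shift: Δλ = λ_C(1 - cos(157°)) = 4.6597 pm
Final wavelength: λ' = 5.9838 + 4.6597 = 10.6435 pm
Final photon energy: E' = hc/λ' = 116.4878 keV

Electron kinetic energy:
K_e = E - E' = 207.2000 - 116.4878 = 90.7122 keV

(Intermediate values are shown rounded; full precision is carried through to the final answer.)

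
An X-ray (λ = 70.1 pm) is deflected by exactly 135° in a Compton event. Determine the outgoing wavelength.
74.2420 pm

Using the Compton formula: λ' = λ + λ_C(1 − cos θ)

For θ = 135°, cos θ = -√2/2 (exact) ≈ -0.7071, so:
1 − cos 135° = 1 − (-√2/2) ≈ 1.7071

Δλ = λ_C × 1.7071 = 2.4263 × 1.7071 = 4.1420 pm

λ' = 70.1 + 4.1420 = 74.2420 pm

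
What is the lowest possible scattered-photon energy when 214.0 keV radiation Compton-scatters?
116.4578 keV (at θ = 180°)

The scattered photon has minimum energy when its wavelength is maximum, i.e., when the Compton shift Δλ = λ_C(1 − cos θ) is maximum. This occurs at θ = 180° (backscattering), giving Δλ_max = 2λ_C = 4.8526 pm.

Initial wavelength: λ₀ = hc/E₀ = 5.7937 pm
Maximum final wavelength: λ'_max = λ₀ + 2λ_C = 5.7937 + 4.8526 = 10.6463 pm
Minimum final energy: E'_min = hc/λ'_max = 116.4578 keV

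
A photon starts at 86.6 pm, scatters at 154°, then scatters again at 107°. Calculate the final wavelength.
94.3428 pm

Apply Compton shift twice:

First scattering at θ₁ = 154°:
Δλ₁ = λ_C(1 - cos(154°))
Δλ₁ = 2.4263 × 1.8988
Δλ₁ = 4.6071 pm

After first scattering:
λ₁ = 86.6 + 4.6071 = 91.2071 pm

Second scattering at θ₂ = 107°:
Δλ₂ = λ_C(1 - cos(107°))
Δλ₂ = 2.4263 × 1.2924
Δλ₂ = 3.1357 pm

Final wavelength:
λ₂ = 91.2071 + 3.1357 = 94.3428 pm

Total shift: Δλ_total = 4.6071 + 3.1357 = 7.7428 pm

(Intermediate values are shown rounded; full precision is carried through to the final answer.)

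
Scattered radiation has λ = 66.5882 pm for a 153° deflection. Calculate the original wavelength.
62.0000 pm

From λ' = λ + Δλ, we have λ = λ' - Δλ

First calculate the Compton shift:
Δλ = λ_C(1 - cos θ)
Δλ = 2.4263 × (1 - cos(153°))
Δλ = 2.4263 × 1.8910
Δλ = 4.5882 pm

Initial wavelength:
λ = λ' - Δλ
λ = 66.5882 - 4.5882
λ = 62.0000 pm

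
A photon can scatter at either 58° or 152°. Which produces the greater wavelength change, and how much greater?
152° produces the larger shift by a factor of 4.006

Calculate both shifts using Δλ = λ_C(1 - cos θ):

For θ₁ = 58°:
Δλ₁ = 2.4263 × (1 - cos(58°))
Δλ₁ = 2.4263 × 0.4701
Δλ₁ = 1.1406 pm

For θ₂ = 152°:
Δλ₂ = 2.4263 × (1 - cos(152°))
Δλ₂ = 2.4263 × 1.8829
Δλ₂ = 4.5686 pm

The 152° angle produces the larger shift.
Ratio: 4.5686/1.1406 = 4.006

(Intermediate values are shown rounded; full precision is carried through to the final answer.)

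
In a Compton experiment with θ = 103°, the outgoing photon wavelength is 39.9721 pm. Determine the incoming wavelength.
37.0000 pm

From λ' = λ + Δλ, we have λ = λ' - Δλ

First calculate the Compton shift:
Δλ = λ_C(1 - cos θ)
Δλ = 2.4263 × (1 - cos(103°))
Δλ = 2.4263 × 1.2250
Δλ = 2.9721 pm

Initial wavelength:
λ = λ' - Δλ
λ = 39.9721 - 2.9721
λ = 37.0000 pm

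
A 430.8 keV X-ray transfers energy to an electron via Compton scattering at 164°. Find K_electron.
268.4454 keV

By energy conservation: K_e = E_initial - E_final

First find the scattered photon energy:
Initial wavelength: λ = hc/E = 2.8780 pm
Compton shift: Δλ = λ_C(1 - cos(164°)) = 4.7586 pm
Final wavelength: λ' = 2.8780 + 4.7586 = 7.6366 pm
Final photon energy: E' = hc/λ' = 162.3546 keV

Electron kinetic energy:
K_e = E - E' = 430.8000 - 162.3546 = 268.4454 keV

(Intermediate values are shown rounded; full precision is carried through to the final answer.)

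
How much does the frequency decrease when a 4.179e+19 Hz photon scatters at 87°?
1.014e+19 Hz (decrease)

Convert frequency to wavelength (c = 299792458 m/s):
λ₀ = c/f₀ = 299792458/4.179e+19 = 7.1737846e-12 m = 7.1738 pm

Calculate Compton shift:
Δλ = λ_C(1 - cos(87°)) = 2.2993 pm

Final wavelength:
λ' = λ₀ + Δλ = 7.1738 + 2.2993 = 9.4731 pm

Final frequency:
f' = c/λ' = 299792458/9.4731116e-12 = 3.1646672e+19 Hz

Frequency shift (decrease):
Δf = f₀ - f' = 4.179e+19 - 3.1646672e+19 = 1.014e+19 Hz

(Intermediate values are shown rounded; full precision is carried through to the final answer.)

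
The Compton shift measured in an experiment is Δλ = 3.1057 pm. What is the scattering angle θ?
106.26°

From the Compton formula Δλ = λ_C(1 - cos θ), we can solve for θ:

cos θ = 1 - Δλ/λ_C

Given:
- Δλ = 3.1057 pm
- λ_C = h/(m_e·c) ≈ 2.42631024 pm

cos θ = 1 - 3.1057/2.42631024
cos θ = 1 - 1.280009
cos θ = -0.280009

θ = arccos(-0.280009)
θ = 106.26°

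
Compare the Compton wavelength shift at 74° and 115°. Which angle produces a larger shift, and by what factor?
115° produces the larger shift by a factor of 1.964

Calculate both shifts using Δλ = λ_C(1 - cos θ):

For θ₁ = 74°:
Δλ₁ = 2.4263 × (1 - cos(74°))
Δλ₁ = 2.4263 × 0.7244
Δλ₁ = 1.7575 pm

For θ₂ = 115°:
Δλ₂ = 2.4263 × (1 - cos(115°))
Δλ₂ = 2.4263 × 1.4226
Δλ₂ = 3.4517 pm

The 115° angle produces the larger shift.
Ratio: 3.4517/1.7575 = 1.964

(Intermediate values are shown rounded; full precision is carried through to the final answer.)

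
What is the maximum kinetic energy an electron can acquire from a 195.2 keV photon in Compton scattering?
84.5420 keV

Maximum energy transfer occurs at θ = 180° (backscattering).

Initial photon: E₀ = 195.2 keV → λ₀ = 6.3516 pm

Maximum Compton shift (at 180°):
Δλ_max = 2λ_C = 2 × 2.4263 = 4.8526 pm

Final wavelength:
λ' = 6.3516 + 4.8526 = 11.2043 pm

Minimum photon energy (maximum energy to electron):
E'_min = hc/λ' = 110.6580 keV

Maximum electron kinetic energy:
K_max = E₀ - E'_min = 195.2000 - 110.6580 = 84.5420 keV

(Intermediate values are shown rounded; full precision is carried through to the final answer.)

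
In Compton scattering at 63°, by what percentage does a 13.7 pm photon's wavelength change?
9.6700%

Calculate the Compton shift:
Δλ = λ_C(1 - cos(63°))
Δλ = 2.4263 × (1 - cos(63°))
Δλ = 2.4263 × 0.5460
Δλ = 1.3248 pm

Percentage change:
(Δλ/λ₀) × 100 = (1.3248/13.7) × 100
= 9.6700%

(Intermediate values are shown rounded; full precision is carried through to the final answer.)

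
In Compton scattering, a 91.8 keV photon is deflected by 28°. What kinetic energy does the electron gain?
1.8906 keV

By energy conservation: K_e = E_initial - E_final

First find the scattered photon energy:
Initial wavelength: λ = hc/E = 13.5059 pm
Compton shift: Δλ = λ_C(1 - cos(28°)) = 0.2840 pm
Final wavelength: λ' = 13.5059 + 0.2840 = 13.7899 pm
Final photon energy: E' = hc/λ' = 89.9094 keV

Electron kinetic energy:
K_e = E - E' = 91.8000 - 89.9094 = 1.8906 keV

(Intermediate values are shown rounded; full precision is carried through to the final answer.)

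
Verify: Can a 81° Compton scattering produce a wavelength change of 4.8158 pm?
No, inconsistent

Calculate the expected shift for θ = 81°:

Δλ_expected = λ_C(1 - cos(81°))
Δλ_expected = 2.4263 × (1 - cos(81°))
Δλ_expected = 2.4263 × 0.8436
Δλ_expected = 2.0468 pm

Given shift: 4.8158 pm
Expected shift: 2.0468 pm
Difference: 2.7690 pm

The values do not match. The given shift corresponds to θ ≈ 170.0°, not 81°.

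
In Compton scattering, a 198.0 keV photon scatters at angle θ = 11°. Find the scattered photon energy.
196.6004 keV

First convert energy to wavelength:
λ = hc/E, with hc ≈ 1239.842 keV·pm (i.e. 1239.842 eV·nm)

For E = 198.0 keV = 198000 eV:
λ = 1239.842 keV·pm / 198.0 keV
λ = 6.2618 pm

Calculate the Compton shift:
Δλ = λ_C(1 - cos(11°)) = 2.4263 × 0.0184
Δλ = 0.0446 pm

Final wavelength:
λ' = 6.2618 + 0.0446 = 6.3064 pm

Final energy:
E' = hc/λ' = 1239.842 / 6.3064 = 196.6004 keV

(Intermediate values are shown rounded; full precision is carried through to the final answer.)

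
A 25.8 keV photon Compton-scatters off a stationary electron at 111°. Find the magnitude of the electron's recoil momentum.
2.2003e-23 kg·m/s

The electron is initially at rest, so by conservation of momentum:
p⃗_e = p⃗₀ − p⃗'  (incident photon momentum minus scattered photon momentum)

Photon momentum magnitudes (p = h/λ = E/c):
λ₀ = hc/E₀ = 48.0559 pm → p₀ = h/λ₀ = 1.3788e-23 kg·m/s
Δλ = λ_C(1 − cos 111°) = 3.2958 pm
λ' = 51.3517 pm → p' = h/λ' = 1.2903e-23 kg·m/s

The scattered photon makes angle θ = 111° with the incident direction, so by the law of cosines:
|p⃗_e|² = p₀² + p'² − 2p₀p'cos θ
|p⃗_e|² = (1.3788e-23)² + (1.2903e-23)² − 2·1.3788e-23·1.2903e-23·cos(111°)
|p⃗_e| = 2.2003e-23 kg·m/s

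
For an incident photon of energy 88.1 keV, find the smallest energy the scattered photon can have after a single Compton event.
65.5109 keV (at θ = 180°)

The scattered photon has minimum energy when its wavelength is maximum, i.e., when the Compton shift Δλ = λ_C(1 − cos θ) is maximum. This occurs at θ = 180° (backscattering), giving Δλ_max = 2λ_C = 4.8526 pm.

Initial wavelength: λ₀ = hc/E₀ = 14.0731 pm
Maximum final wavelength: λ'_max = λ₀ + 2λ_C = 14.0731 + 4.8526 = 18.9257 pm
Minimum final energy: E'_min = hc/λ'_max = 65.5109 keV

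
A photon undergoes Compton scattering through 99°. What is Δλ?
2.8059 pm

Using the Compton scattering formula:
Δλ = λ_C(1 - cos θ)

where λ_C = h/(m_e·c) ≈ 2.4263 pm is the Compton wavelength of an electron.

For θ = 99°:
cos(99°) = -0.1564
1 - cos(99°) = 1.1564

Δλ = 2.4263 × 1.1564
Δλ = 2.8059 pm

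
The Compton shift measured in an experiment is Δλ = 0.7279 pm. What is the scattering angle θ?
45.57°

From the Compton formula Δλ = λ_C(1 - cos θ), we can solve for θ:

cos θ = 1 - Δλ/λ_C

Given:
- Δλ = 0.7279 pm
- λ_C = h/(m_e·c) ≈ 2.42631024 pm

cos θ = 1 - 0.7279/2.42631024
cos θ = 1 - 0.300003
cos θ = 0.699997

θ = arccos(0.699997)
θ = 45.57°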